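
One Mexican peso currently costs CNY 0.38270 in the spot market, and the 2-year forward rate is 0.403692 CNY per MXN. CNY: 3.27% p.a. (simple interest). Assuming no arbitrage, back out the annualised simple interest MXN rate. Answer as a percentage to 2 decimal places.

T = 2 years.
CIP gives F = S · g_CNY/g_MXN, so g_CNY/g_MXN = 0.403692/0.3827 = 1.0548524.
CNY growth factor: 1 + 0.0327×2 = 1.065400.
That pins the MXN growth at 1.0099991.
(1.0099991 − 1)/T = 0.005000, i.e. 0.50%.

0.50%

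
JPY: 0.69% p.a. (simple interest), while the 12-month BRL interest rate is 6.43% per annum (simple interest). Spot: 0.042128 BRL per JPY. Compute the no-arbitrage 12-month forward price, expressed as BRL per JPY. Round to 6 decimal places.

0.044530

T = 1 year.
BRL accumulates by 1 + 0.0643×1 = 1.064300.
Growth of 1 JPY over T: 1 + 0.0069×1 = 1.006900.
Forward (BRL per JPY) = 0.042128 × 1.064300 / 1.006900 = 0.04452958.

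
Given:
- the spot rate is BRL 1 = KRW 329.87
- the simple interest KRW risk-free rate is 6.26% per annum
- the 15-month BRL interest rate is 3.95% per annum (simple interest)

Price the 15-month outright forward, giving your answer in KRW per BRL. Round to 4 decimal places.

338.9468

T = 15/12 years.
KRW growth factor: 1 + 0.0626×15/12 = 1.078250.
BRL growth factor: 1 + 0.0395×15/12 = 1.049375.
Forward (KRW per BRL) = 329.87 × 1.078250 / 1.049375 = 338.946828.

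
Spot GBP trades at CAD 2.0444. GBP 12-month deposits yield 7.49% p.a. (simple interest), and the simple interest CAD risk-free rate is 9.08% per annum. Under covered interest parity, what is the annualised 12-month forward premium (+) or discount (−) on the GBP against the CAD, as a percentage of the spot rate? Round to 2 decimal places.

T = 1 year.
CIP forward (CAD per GBP) = 2.0444 × 1.090800/1.074900 = 2.0746409.
Annualised premium = (F − S)/S × (1/T) = (2.0746409 − 2.0444)/2.0444 ÷ 1 = 1.48%.

+1.48%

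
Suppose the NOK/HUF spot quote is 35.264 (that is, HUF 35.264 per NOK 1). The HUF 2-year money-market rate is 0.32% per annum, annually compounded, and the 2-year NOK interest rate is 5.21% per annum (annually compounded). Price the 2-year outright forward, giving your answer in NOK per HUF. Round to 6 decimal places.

0.031189

T = 2 years.
HUF growth factor: (1 + 0.0032)^2 = 1.0064102.
NOK accumulates by (1 + 0.0521)^2 = 1.1069144.
Forward (HUF per NOK) = 35.264 × 1.0064102 / 1.1069144 = 32.06214.
Invert for NOK per HUF: 1 / 32.06214 = 0.031189.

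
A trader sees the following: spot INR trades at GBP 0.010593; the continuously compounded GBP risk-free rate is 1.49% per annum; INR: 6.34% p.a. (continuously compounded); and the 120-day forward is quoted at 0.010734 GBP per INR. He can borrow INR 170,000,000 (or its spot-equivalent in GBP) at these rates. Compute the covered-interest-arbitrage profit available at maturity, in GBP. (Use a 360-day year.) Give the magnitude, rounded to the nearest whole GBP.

T = 120/360 years.
Route A — deposit INR, sell forward: 170,000,000 × 1.021358224 × 0.010734 = GBP 1,863,754.06.
Route B — convert at spot, deposit GBP: 170,000,000 × 0.010593 × 1.004979021 = GBP 1,809,776.27.
The quoted forward overvalues INR, so borrow GBP, buy INR at spot, deposit the INR at 6.34%, and sell the proceeds forward at 0.010734.
Arbitrage profit = |1,863,754.06 − 1,809,776.27| = GBP 53,978.

GBP 53,978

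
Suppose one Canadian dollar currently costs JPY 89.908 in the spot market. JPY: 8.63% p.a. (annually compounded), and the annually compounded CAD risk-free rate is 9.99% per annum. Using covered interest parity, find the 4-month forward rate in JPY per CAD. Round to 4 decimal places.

89.5359

T = 4/12 years.
JPY growth factor: (1 + 0.0863)^(4/12) = 1.02797667.
Growth of 1 CAD over T: (1 + 0.0999)^(4/12) = 1.03224883.
So F = 89.908 × 1.02797667 / 1.03224883 = 89.535898 (JPY/CAD).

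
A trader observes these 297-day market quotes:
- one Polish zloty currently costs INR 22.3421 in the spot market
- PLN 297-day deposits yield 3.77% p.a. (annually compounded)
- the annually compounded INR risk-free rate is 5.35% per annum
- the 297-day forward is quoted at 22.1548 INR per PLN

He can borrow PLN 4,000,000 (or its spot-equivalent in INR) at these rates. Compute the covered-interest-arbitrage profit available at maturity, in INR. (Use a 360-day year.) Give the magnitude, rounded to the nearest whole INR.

T = 297/360 years.
Invest the PLN and cover forward: 4,000,000 × 1.0310013853 × 22.1548 = INR 91,366,517.96.
Convert at spot and invest in INR: 4,000,000 × 22.3421 × 1.043935089 = INR 93,294,808.61.
The quoted forward undervalues PLN, so borrow PLN, convert to INR at spot, deposit the INR at 5.35%, and buy PLN forward at 22.1548 to cover the loan.
Arbitrage profit = |91,366,517.96 − 93,294,808.61| = INR 1,928,291.

INR 1,928,291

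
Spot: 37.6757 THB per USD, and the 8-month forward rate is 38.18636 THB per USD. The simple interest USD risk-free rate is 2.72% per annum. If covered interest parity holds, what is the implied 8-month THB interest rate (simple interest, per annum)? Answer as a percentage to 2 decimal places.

T = 8/12 years.
F/S = 38.18636/37.6757 = 1.0135541 = (growth of THB) / (growth of USD).
USD growth factor: 1 + 0.0272×8/12 = 1.0181333.
Hence g_THB = 1.0319332.
r = (1.0319332 − 1)/(8/12) = 0.047900 → 4.79%.

4.79%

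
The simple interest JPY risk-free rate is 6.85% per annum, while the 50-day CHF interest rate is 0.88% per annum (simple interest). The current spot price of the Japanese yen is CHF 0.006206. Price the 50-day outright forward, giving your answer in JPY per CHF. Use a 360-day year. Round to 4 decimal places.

162.4688

T = 50/360 years.
CHF growth factor: 1 + 0.0088×50/360 = 1.001222222.
JPY accumulates by 1 + 0.0685×50/360 = 1.009513889.
So F = 0.006206 × 1.001222222 / 1.009513889 = 0.00615502687 (CHF/JPY).
Invert for JPY per CHF: 1 / 0.00615502687 = 162.4688.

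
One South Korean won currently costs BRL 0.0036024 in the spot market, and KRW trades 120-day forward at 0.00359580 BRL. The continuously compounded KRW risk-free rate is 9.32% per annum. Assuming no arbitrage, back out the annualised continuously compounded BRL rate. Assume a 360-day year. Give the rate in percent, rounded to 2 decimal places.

T = 120/360 years.
CIP gives F = S · g_BRL/g_KRW, so g_BRL/g_KRW = 0.0035958/0.0036024 = 0.9981679.
The KRW side grows by e^(0.0932×120/360) = 1.0315543.
So the BRL growth factor = 1.0296644.
Take logs: ln 1.0296644 / (120/360) = 0.087699, so 8.77%.

8.77%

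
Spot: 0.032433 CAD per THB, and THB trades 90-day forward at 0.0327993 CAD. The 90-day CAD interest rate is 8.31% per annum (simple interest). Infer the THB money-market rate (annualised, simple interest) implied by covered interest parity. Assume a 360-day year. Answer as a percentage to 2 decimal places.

3.75%

T = 90/360 years.
F/S = 0.0327993/0.032433 = 1.0112941 = (growth of CAD) / (growth of THB).
The CAD side grows by 1 + 0.0831×90/360 = 1.020775.
So the THB growth factor = 1.009375.
(1.009375 − 1)/T = 0.037500, i.e. 3.75%.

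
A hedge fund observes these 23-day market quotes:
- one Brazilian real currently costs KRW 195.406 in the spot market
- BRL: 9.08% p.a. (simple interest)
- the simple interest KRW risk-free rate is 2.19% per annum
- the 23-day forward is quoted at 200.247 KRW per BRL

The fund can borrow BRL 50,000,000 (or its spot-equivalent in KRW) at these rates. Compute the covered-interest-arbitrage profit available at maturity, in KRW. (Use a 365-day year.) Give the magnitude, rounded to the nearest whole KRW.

T = 23/365 years.
Route A — deposit BRL, sell forward: 50,000,000 × 1.005721643836 × 200.247 = KRW 10,069,637,100.66.
Route B — convert at spot, deposit KRW: 50,000,000 × 195.406 × 1.001380 = KRW 9,783,783,014.00.
The quoted forward overvalues BRL, so borrow KRW, buy BRL at spot, deposit the BRL at 9.08%, and sell the proceeds forward at 200.247.
Arbitrage profit = |10,069,637,100.66 − 9,783,783,014.00| = KRW 285,854,087.

KRW 285,854,087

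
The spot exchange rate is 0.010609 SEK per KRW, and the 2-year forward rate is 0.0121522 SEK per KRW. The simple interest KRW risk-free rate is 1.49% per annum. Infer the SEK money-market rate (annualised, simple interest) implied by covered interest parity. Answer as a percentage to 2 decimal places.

T = 2 years.
F/S = 0.0121522/0.010609 = 1.1454614 = (growth of SEK) / (growth of KRW).
KRW growth factor: 1 + 0.0149×2 = 1.029800.
Hence g_SEK = 1.1795961.
r = (1.1795961 − 1)/2 = 0.089798 → 8.98%.

8.98%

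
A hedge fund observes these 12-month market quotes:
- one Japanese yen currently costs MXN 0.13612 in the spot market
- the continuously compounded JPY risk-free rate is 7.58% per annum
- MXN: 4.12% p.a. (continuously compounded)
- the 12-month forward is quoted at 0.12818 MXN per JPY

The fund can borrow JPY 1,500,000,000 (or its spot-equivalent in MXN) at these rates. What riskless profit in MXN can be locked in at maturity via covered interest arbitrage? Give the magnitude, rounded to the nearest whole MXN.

MXN 5,357,264

T = 1 year.
Keep in JPY, deliver into the forward: 1,500,000,000·1.07874680322·0.12818 = MXN 207,410,647.86.
Swap to MXN now, deposit: 1,500,000,000·0.13612·1.04206049681 = MXN 212,767,912.24.
The quoted forward undervalues JPY, so borrow JPY, convert to MXN at spot, deposit the MXN at 4.12%, and buy JPY forward at 0.12818 to cover the loan.
The gap between the two covered legs is MXN 5,357,264.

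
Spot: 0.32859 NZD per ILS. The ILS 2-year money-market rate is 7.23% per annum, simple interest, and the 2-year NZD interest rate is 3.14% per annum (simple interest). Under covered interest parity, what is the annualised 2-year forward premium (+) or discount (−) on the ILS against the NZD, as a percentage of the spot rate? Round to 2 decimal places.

T = 2 years.
CIP forward (NZD per ILS) = 0.32859 × 1.062800/1.144600 = 0.30510698.
Annualised premium = (F − S)/S × (1/T) = (0.30510698 − 0.32859)/0.32859 ÷ 2 = -3.57%.

-3.57%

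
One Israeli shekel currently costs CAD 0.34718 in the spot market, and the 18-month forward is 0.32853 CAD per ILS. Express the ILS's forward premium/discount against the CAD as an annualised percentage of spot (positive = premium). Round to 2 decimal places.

T = 18/12 years.
Period premium: (0.32853 − 0.34718)/0.34718 = -0.0537185.
Annualise by dividing by T: -0.0537185 / (18/12) = -0.035812 → -3.58%.

-3.58%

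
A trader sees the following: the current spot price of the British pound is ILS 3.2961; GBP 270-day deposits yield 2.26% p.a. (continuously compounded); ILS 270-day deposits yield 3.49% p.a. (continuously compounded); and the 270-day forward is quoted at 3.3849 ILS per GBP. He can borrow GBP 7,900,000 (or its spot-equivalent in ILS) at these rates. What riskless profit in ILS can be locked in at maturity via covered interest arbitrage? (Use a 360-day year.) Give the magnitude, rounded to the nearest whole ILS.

ILS 468,064

T = 270/360 years.
Keep in GBP, deliver into the forward: 7,900,000·1.0170944663·3.3849 = ILS 27,197,828.17.
Swap to ILS now, deposit: 7,900,000·3.2961·1.0265205739 = ILS 26,729,764.26.
The quoted forward overvalues GBP, so borrow ILS, buy GBP at spot, deposit the GBP at 2.26%, and sell the proceeds forward at 3.3849.
Arbitrage profit = |27,197,828.17 − 26,729,764.26| = ILS 468,064.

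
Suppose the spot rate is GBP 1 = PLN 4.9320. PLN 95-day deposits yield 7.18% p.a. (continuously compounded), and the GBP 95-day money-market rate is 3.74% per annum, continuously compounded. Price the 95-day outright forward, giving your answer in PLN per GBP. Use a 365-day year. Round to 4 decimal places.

4.9764

T = 95/365 years.
PLN accumulates by e^(0.0718×95/365) = 1.0188634.
GBP growth factor: e^(0.0374×95/365) = 1.0097818.
CIP: F = S · (grow PLN)/(grow GBP) = 4.932 × 1.0188634/1.0097818 = 4.976357 PLN per GBP.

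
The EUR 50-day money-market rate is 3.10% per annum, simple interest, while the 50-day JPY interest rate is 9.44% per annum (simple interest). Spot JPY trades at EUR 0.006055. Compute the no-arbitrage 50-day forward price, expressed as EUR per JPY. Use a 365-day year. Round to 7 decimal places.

0.0060031

T = 50/365 years.
EUR accumulates by 1 + 0.0310×50/365 = 1.0042466.
JPY growth factor: 1 + 0.0944×50/365 = 1.0129315.
CIP: F = S · (grow EUR)/(grow JPY) = 0.006055 × 1.0042466/1.0129315 = 0.006003084 EUR per JPY.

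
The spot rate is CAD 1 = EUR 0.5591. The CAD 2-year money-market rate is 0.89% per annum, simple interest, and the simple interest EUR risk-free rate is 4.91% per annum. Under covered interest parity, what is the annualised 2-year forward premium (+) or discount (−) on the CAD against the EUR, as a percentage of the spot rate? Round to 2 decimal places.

+3.95%

T = 2 years.
F = S · g_EUR/g_CAD = 0.5591 × 1.098200/1.017800 = 0.6032655.
(F − S)/S ÷ T = (0.6032655 − 0.5591)/0.5591/2 = 0.039497 → 3.95%.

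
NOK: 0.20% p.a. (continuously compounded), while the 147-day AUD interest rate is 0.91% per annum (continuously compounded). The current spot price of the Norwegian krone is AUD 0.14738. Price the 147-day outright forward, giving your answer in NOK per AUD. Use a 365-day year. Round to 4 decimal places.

6.7658

T = 147/365 years.
AUD growth factor: e^(0.0091×147/365) = 1.0036717.
NOK accumulates by e^(0.0020×147/365) = 1.0008058.
Forward (AUD per NOK) = 0.14738 × 1.0036717 / 1.0008058 = 0.1478020.
Invert for NOK per AUD: 1 / 0.1478020 = 6.7658.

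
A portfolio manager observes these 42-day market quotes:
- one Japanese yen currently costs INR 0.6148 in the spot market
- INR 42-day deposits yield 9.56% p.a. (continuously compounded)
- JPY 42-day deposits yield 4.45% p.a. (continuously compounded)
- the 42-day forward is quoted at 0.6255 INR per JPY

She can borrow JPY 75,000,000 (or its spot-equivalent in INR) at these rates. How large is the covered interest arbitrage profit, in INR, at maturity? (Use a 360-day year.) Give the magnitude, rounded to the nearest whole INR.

T = 42/360 years.
Invest the JPY and cover forward: 75,000,000 × 1.0052051667 × 0.6255 = INR 47,156,687.38.
Convert at spot and invest in INR: 75,000,000 × 0.6148 × 1.0112157636 = INR 46,627,158.86.
The quoted forward overvalues JPY, so borrow INR, buy JPY at spot, deposit the JPY at 4.45%, and sell the proceeds forward at 0.6255.
Arbitrage profit = |47,156,687.38 − 46,627,158.86| = INR 529,529.

INR 529,529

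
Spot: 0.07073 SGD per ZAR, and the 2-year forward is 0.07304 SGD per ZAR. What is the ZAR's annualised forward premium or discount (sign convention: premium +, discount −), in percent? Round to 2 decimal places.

+1.63%

T = 2 years.
ZAR trades forward at +3.26594% vs spot over the period.
Annualise by dividing by T: 0.0326594 / 2 = 0.016330 → 1.63%.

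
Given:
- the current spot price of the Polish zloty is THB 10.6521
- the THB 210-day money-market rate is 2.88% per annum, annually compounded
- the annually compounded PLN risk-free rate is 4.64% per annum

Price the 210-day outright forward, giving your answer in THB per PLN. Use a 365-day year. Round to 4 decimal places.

10.5486

T = 210/365 years.
Growth of 1 THB over T: (1 + 0.0288)^(210/365) = 1.0164699.
PLN growth factor: (1 + 0.0464)^(210/365) = 1.02643852.
So F = 10.6521 × 1.0164699 / 1.02643852 = 10.548648 (THB/PLN).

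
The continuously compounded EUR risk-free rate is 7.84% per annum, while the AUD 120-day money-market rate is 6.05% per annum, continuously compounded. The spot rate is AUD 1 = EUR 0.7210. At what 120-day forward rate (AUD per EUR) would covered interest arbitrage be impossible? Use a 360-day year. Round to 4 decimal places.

T = 120/360 years.
Growth of 1 EUR over T: e^(0.0784×120/360) = 1.0264778.
AUD growth factor: e^(0.0605×120/360) = 1.0203714.
CIP: F = S · (grow EUR)/(grow AUD) = 0.721 × 1.0264778/1.0203714 = 0.7253148 EUR per AUD.
Quoted the other way: 1/0.7253148 = 1.3787 AUD per EUR.

1.3787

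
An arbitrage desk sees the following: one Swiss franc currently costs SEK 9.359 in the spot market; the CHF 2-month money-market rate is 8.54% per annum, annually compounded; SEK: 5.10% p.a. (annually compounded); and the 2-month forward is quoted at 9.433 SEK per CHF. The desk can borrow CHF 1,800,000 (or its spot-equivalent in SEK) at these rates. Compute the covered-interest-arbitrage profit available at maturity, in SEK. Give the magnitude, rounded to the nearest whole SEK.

SEK 226,456

T = 2/12 years.
Keep in CHF, deliver into the forward: 1,800,000·1.013751795·9.433 = SEK 17,212,897.23.
Swap to SEK now, deposit: 1,800,000·9.359·1.0083248088 = SEK 16,986,441.39.
The quoted forward overvalues CHF, so borrow SEK, buy CHF at spot, deposit the CHF at 8.54%, and sell the proceeds forward at 9.433.
Arbitrage profit = |17,212,897.23 − 16,986,441.39| = SEK 226,456.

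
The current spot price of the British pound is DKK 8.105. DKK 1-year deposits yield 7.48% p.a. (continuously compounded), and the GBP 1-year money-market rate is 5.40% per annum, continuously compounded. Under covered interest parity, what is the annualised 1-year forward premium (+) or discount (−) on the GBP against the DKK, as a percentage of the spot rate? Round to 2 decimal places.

+2.10%

T = 1 year.
CIP forward (DKK per GBP) = 8.105 × 1.0776686/1.0554846 = 8.275350.
(F − S)/S ÷ T = (8.275350 − 8.105)/8.105/1 = 0.021018 → 2.10%.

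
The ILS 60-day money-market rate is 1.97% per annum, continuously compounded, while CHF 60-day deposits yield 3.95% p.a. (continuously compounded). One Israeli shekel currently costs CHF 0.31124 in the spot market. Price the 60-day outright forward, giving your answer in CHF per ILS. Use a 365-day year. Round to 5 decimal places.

0.31225

T = 60/365 years.
Growth of 1 CHF over T: e^(0.0395×60/365) = 1.0065143.
Growth of 1 ILS over T: e^(0.0197×60/365) = 1.0032436.
Forward (CHF per ILS) = 0.31124 × 1.0065143 / 1.0032436 = 0.3122547.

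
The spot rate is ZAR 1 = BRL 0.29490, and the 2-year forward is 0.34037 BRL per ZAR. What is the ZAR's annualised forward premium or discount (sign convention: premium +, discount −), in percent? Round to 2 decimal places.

+7.71%

T = 2 years.
ZAR trades forward at +15.41879% vs spot over the period.
×(1/T) gives 7.71% p.a.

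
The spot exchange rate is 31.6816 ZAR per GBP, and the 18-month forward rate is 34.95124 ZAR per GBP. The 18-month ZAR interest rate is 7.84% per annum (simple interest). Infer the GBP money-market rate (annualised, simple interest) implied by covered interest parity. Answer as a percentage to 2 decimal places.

0.87%

T = 18/12 years.
CIP gives F = S · g_ZAR/g_GBP, so g_ZAR/g_GBP = 34.95124/31.6816 = 1.1032031.
The ZAR side grows by 1 + 0.0784×18/12 = 1.117600.
So the GBP growth factor = 1.0130501.
r = (1.0130501 − 1)/(18/12) = 0.008700 → 0.87%.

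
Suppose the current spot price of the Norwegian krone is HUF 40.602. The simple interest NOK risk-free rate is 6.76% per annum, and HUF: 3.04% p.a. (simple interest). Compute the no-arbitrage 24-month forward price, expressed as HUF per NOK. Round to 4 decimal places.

T = 2 years.
HUF accumulates by 1 + 0.0304×2 = 1.060800.
NOK growth factor: 1 + 0.0676×2 = 1.135200.
Forward (HUF per NOK) = 40.602 × 1.060800 / 1.135200 = 37.940981.

37.9410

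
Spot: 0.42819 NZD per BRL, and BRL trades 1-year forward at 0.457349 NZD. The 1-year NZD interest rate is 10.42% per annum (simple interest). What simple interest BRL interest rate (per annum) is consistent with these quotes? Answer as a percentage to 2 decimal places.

T = 1 year.
CIP gives F = S · g_NZD/g_BRL, so g_NZD/g_BRL = 0.457349/0.42819 = 1.0680983.
NZD growth factor: 1 + 0.1042×1 = 1.104200.
Hence g_BRL = 1.033800.
(1.033800 − 1)/T = 0.033800, i.e. 3.38%.

3.38%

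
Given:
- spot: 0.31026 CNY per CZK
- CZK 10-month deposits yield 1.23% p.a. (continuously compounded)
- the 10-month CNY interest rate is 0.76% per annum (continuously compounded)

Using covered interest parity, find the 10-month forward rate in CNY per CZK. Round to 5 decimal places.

0.30905

T = 10/12 years.
Growth of 1 CNY over T: e^(0.0076×10/12) = 1.0063534.
CZK accumulates by e^(0.0123×10/12) = 1.0103027.
So F = 0.31026 × 1.0063534 / 1.0103027 = 0.3090472 (CNY/CZK).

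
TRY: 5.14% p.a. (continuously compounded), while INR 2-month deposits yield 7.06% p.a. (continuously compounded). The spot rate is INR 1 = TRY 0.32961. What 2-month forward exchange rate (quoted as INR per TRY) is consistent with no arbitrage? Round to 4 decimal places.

3.0436

T = 2/12 years.
TRY accumulates by e^(0.0514×2/12) = 1.0086035.
INR accumulates by e^(0.0706×2/12) = 1.0118362.
So F = 0.32961 × 1.0086035 / 1.0118362 = 0.3285569 (TRY/INR).
Quoted the other way: 1/0.3285569 = 3.0436 INR per TRY.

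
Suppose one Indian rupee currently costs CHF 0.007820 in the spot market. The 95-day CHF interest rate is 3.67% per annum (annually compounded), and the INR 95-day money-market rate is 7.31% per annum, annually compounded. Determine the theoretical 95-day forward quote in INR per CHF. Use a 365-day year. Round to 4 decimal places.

T = 95/365 years.
CHF growth factor: (1 + 0.0367)^(95/365) = 1.009425087.
INR growth factor: (1 + 0.0731)^(95/365) = 1.018532392.
So F = 0.00782 × 1.009425087 / 1.018532392 = 0.00775007672 (CHF/INR).
Quoted the other way: 1/0.00775007672 = 129.0310 INR per CHF.

129.0310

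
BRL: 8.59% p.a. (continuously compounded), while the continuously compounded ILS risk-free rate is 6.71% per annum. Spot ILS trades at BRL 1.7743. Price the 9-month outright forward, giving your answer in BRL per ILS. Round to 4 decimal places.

1.7995

T = 9/12 years.
Growth of 1 BRL over T: e^(0.0859×9/12) = 1.0665456.
ILS growth factor: e^(0.0671×9/12) = 1.0516128.
So F = 1.7743 × 1.0665456 / 1.0516128 = 1.799495 (BRL/ILS).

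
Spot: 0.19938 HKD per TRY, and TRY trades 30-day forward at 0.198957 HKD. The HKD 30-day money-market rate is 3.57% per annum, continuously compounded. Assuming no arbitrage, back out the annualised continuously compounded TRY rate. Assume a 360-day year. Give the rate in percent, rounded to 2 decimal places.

T = 30/360 years.
By CIP, F/S equals the HKD-to-TRY growth ratio: 0.198957/0.19938 = 0.9978784.
HKD growth factor: e^(0.0357×30/360) = 1.0029794.
Hence g_TRY = 1.0051118.
Take logs: ln 1.0051118 / (30/360) = 0.061185, so 6.12%.

6.12%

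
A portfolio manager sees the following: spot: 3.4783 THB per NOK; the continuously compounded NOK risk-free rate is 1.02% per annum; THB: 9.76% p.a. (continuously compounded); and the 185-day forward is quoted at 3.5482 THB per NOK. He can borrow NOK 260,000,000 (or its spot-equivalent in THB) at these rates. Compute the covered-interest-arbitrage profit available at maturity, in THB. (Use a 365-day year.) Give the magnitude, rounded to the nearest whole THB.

THB 22,906,530

T = 185/365 years.
Invest the NOK and cover forward: 260,000,000 × 1.00518324981 × 3.5482 = THB 927,313,713.81.
Convert at spot and invest in THB: 260,000,000 × 3.4783 × 1.05071248705 = THB 950,220,243.36.
The quoted forward undervalues NOK, so borrow NOK, convert to THB at spot, deposit the THB at 9.76%, and buy NOK forward at 3.5482 to cover the loan.
Arbitrage profit = |927,313,713.81 − 950,220,243.36| = THB 22,906,530.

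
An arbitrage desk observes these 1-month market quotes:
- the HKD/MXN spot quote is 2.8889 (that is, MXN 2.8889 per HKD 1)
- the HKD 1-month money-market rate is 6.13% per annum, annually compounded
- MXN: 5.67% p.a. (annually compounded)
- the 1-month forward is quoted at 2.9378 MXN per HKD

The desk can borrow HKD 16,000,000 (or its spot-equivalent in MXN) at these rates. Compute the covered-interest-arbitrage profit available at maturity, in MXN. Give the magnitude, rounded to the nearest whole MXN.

T = 1/12 years.
Invest the HKD and cover forward: 16,000,000 × 1.0049701916 × 2.9378 = MXN 47,238,422.86.
Convert at spot and invest in MXN: 16,000,000 × 2.8889 × 1.0046064811 = MXN 46,435,322.61.
The quoted forward overvalues HKD, so borrow MXN, buy HKD at spot, deposit the HKD at 6.13%, and sell the proceeds forward at 2.9378.
Profit = 47,238,422.86 − 46,435,322.61 = MXN 803,100.

MXN 803,100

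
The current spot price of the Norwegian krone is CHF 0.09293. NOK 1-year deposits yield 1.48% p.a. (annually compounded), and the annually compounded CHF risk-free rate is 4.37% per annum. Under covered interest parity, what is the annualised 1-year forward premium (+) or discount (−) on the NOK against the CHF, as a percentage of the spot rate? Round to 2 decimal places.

+2.85%

T = 1 year.
F = S · g_CHF/g_NOK = 0.09293 × 1.043700/1.014800 = 0.09557651.
(F − S)/S ÷ T = (0.09557651 − 0.09293)/0.09293/1 = 0.028479 → 2.85%.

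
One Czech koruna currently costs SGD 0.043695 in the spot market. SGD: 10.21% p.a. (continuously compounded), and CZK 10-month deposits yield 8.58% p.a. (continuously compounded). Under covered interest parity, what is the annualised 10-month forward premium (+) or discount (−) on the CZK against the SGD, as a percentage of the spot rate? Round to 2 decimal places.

T = 10/12 years.
No-arbitrage forward: 0.043695 × 1.0888078 / 1.0741182 = 0.044292571 SGD/CZK.
Annualised premium = (F − S)/S × (1/T) = (0.044292571 − 0.043695)/0.043695 ÷ (10/12) = 1.64%.

+1.64%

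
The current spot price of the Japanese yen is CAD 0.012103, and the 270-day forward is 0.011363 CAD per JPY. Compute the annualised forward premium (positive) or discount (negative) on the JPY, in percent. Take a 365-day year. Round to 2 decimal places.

T = 270/365 years.
Period premium: (0.011363 − 0.012103)/0.012103 = -0.0611419.
×(1/T) gives -8.27% p.a.

-8.27%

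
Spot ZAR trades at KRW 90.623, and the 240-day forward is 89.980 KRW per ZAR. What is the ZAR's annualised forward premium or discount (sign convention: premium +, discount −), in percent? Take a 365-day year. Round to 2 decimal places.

T = 240/365 years.
Period premium: (89.980 − 90.623)/90.623 = -0.0070953.
×(1/T) gives -1.08% p.a.

-1.08%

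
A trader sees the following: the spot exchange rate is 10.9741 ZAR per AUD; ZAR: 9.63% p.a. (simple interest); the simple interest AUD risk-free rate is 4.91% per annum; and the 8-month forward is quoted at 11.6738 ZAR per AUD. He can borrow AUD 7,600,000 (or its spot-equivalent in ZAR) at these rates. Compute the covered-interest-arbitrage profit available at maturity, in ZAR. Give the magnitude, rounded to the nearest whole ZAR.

T = 8/12 years.
Keep in AUD, deliver into the forward: 7,600,000·1.0327333333·11.6738 = ZAR 91,625,010.14.
Swap to ZAR now, deposit: 7,600,000·10.9741·1.064200 = ZAR 88,757,642.87.
The quoted forward overvalues AUD, so borrow ZAR, buy AUD at spot, deposit the AUD at 4.91%, and sell the proceeds forward at 11.6738.
The gap between the two covered legs is ZAR 2,867,367.

ZAR 2,867,367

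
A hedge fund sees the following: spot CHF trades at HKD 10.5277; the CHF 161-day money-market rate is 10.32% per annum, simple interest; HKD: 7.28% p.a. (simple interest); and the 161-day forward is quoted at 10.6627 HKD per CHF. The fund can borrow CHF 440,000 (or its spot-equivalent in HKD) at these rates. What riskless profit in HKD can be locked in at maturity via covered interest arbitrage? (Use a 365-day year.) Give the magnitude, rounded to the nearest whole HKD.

T = 161/365 years.
Keep in CHF, deliver into the forward: 440,000·1.045521096·10.6627 = HKD 4,905,154.23.
Swap to HKD now, deposit: 440,000·10.5277·1.032111781 = HKD 4,780,935.81.
The quoted forward overvalues CHF, so borrow HKD, buy CHF at spot, deposit the CHF at 10.32%, and sell the proceeds forward at 10.6627.
The gap between the two covered legs is HKD 124,218.

HKD 124,218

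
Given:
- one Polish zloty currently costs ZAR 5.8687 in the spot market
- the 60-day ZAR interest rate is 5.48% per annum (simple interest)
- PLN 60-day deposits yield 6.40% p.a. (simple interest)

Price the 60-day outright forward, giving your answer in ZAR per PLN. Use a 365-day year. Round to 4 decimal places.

T = 60/365 years.
ZAR accumulates by 1 + 0.0548×60/365 = 1.0090082.
Growth of 1 PLN over T: 1 + 0.0640×60/365 = 1.0105205.
CIP: F = S · (grow ZAR)/(grow PLN) = 5.8687 × 1.0090082/1.0105205 = 5.859917 ZAR per PLN.

5.8599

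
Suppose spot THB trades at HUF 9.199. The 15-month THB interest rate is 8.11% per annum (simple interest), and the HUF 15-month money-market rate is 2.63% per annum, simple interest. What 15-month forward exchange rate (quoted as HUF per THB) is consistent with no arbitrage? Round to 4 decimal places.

8.6269

T = 15/12 years.
HUF accumulates by 1 + 0.0263×15/12 = 1.032875.
Growth of 1 THB over T: 1 + 0.0811×15/12 = 1.101375.
So F = 9.199 × 1.032875 / 1.101375 = 8.626868 (HUF/THB).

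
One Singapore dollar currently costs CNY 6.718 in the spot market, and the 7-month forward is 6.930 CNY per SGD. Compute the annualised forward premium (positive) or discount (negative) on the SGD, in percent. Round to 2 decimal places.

+5.41%

T = 7/12 years.
(F − S)/S = (6.930 − 6.718)/6.718 = 0.0315570.
Annualise by dividing by T: 0.0315570 / (7/12) = 0.054098 → 5.41%.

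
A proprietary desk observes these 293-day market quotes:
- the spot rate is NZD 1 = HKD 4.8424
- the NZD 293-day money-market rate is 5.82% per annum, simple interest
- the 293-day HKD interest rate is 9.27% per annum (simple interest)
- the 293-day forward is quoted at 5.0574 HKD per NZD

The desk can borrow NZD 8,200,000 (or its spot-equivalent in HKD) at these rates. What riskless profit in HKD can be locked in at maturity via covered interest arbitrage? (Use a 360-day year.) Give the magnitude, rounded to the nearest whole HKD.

T = 293/360 years.
Invest the NZD and cover forward: 8,200,000 × 1.0473683333 × 5.0574 = HKD 43,435,076.99.
Convert at spot and invest in HKD: 8,200,000 × 4.8424 × 1.0754475 = HKD 42,703,525.19.
The quoted forward overvalues NZD, so borrow HKD, buy NZD at spot, deposit the NZD at 5.82%, and sell the proceeds forward at 5.0574.
Profit = 43,435,076.99 − 42,703,525.19 = HKD 731,552.

HKD 731,552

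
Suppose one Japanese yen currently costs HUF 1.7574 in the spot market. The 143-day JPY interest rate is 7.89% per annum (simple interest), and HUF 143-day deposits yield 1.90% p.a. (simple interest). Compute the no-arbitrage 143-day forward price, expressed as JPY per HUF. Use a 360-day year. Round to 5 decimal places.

T = 143/360 years.
HUF growth factor: 1 + 0.0190×143/360 = 1.0075472.
Growth of 1 JPY over T: 1 + 0.0789×143/360 = 1.0313408.
Forward (HUF per JPY) = 1.7574 × 1.0075472 / 1.0313408 = 1.716856.
Invert for JPY per HUF: 1 / 1.716856 = 0.58246.

0.58246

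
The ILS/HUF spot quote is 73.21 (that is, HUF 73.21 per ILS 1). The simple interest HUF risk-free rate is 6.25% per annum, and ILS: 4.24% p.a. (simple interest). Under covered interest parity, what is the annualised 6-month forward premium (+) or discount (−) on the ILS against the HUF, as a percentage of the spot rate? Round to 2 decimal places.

T = 6/12 years.
CIP forward (HUF per ILS) = 73.21 × 1.031250/1.021200 = 73.93049.
(F − S)/S ÷ T = (73.93049 − 73.21)/73.21/(6/12) = 0.019683 → 1.97%.

+1.97%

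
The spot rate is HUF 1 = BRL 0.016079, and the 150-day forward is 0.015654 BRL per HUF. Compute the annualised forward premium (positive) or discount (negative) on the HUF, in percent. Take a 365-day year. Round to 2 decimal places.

T = 150/365 years.
Period premium: (0.015654 − 0.016079)/0.016079 = -0.0264320.
Annualise by dividing by T: -0.0264320 / (150/365) = -0.064318 → -6.43%.

-6.43%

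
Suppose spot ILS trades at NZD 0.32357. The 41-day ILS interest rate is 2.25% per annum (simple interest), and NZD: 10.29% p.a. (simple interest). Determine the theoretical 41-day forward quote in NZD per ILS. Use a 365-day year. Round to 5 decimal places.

T = 41/365 years.
Growth of 1 NZD over T: 1 + 0.1029×41/365 = 1.0115586.
ILS accumulates by 1 + 0.0225×41/365 = 1.0025274.
Forward (NZD per ILS) = 0.32357 × 1.0115586 / 1.0025274 = 0.3264849.

0.32648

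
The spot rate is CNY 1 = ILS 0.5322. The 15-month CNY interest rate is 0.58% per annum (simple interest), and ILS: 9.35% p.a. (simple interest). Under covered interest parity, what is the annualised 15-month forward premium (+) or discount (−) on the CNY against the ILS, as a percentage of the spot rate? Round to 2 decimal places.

+8.71%

T = 15/12 years.
CIP forward (ILS per CNY) = 0.5322 × 1.116875/1.007250 = 0.5901225.
Annualised premium = (F − S)/S × (1/T) = (0.5901225 − 0.5322)/0.5322 ÷ (15/12) = 8.71%.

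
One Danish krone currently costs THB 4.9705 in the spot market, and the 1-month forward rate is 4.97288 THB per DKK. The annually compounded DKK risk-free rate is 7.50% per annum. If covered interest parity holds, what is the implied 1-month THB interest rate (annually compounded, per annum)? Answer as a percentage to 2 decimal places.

8.12%

T = 1/12 years.
CIP gives F = S · g_THB/g_DKK, so g_THB/g_DKK = 4.97288/4.9705 = 1.0004788.
DKK growth factor: (1 + 0.0750)^(1/12) = 1.0060449.
So the THB growth factor = 1.0065266.
r = 1.0065266^(12/1) − 1 = 0.081193 → 8.12%.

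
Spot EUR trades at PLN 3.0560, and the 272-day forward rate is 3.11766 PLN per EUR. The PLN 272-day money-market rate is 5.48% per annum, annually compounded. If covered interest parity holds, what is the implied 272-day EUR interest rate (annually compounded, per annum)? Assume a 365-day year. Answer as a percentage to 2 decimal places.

2.69%

T = 272/365 years.
By CIP, F/S equals the PLN-to-EUR growth ratio: 3.11766/3.056 = 1.0201767.
The PLN side grows by (1 + 0.0548)^(272/365) = 1.0405585.
That pins the EUR growth at 1.0199787.
Annualise: 1.0199787^(365/272) − 1 = 0.026901 = 2.69%.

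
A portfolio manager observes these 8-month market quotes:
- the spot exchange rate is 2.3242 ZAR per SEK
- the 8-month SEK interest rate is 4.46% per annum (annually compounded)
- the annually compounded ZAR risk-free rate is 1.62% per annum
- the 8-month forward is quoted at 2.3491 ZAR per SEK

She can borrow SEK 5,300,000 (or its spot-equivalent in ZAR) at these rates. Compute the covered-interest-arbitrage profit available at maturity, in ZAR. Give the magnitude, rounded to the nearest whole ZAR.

ZAR 366,778

T = 8/12 years.
Invest the SEK and cover forward: 5,300,000 × 1.0295165859 × 2.3491 = ZAR 12,817,718.28.
Convert at spot and invest in ZAR: 5,300,000 × 2.3242 × 1.010771048 = ZAR 12,450,940.57.
The quoted forward overvalues SEK, so borrow ZAR, buy SEK at spot, deposit the SEK at 4.46%, and sell the proceeds forward at 2.3491.
Profit = 12,817,718.28 − 12,450,940.57 = ZAR 366,778.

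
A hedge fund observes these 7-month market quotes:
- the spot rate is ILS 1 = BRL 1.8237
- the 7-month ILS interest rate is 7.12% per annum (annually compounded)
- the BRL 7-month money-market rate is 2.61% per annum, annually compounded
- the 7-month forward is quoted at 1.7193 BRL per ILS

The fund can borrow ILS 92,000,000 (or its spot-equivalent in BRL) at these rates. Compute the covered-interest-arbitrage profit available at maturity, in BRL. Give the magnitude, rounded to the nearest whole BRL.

T = 7/12 years.
Invest the ILS and cover forward: 92,000,000 × 1.04093711961 × 1.7193 = BRL 164,650,853.46.
Convert at spot and invest in BRL: 92,000,000 × 1.8237 × 1.01514321859 = BRL 170,321,135.27.
The quoted forward undervalues ILS, so borrow ILS, convert to BRL at spot, deposit the BRL at 2.61%, and buy ILS forward at 1.7193 to cover the loan.
Arbitrage profit = |164,650,853.46 − 170,321,135.27| = BRL 5,670,282.

BRL 5,670,282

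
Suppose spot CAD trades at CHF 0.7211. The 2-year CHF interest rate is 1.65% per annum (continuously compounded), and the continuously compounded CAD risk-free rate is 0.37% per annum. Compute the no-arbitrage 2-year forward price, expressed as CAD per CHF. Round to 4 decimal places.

1.3517

T = 2 years.
CHF accumulates by e^(0.0165×2) = 1.0335505.
CAD growth factor: e^(0.0037×2) = 1.0074274.
Forward (CHF per CAD) = 0.7211 × 1.0335505 / 1.0074274 = 0.7397985.
Quoted the other way: 1/0.7397985 = 1.3517 CAD per CHF.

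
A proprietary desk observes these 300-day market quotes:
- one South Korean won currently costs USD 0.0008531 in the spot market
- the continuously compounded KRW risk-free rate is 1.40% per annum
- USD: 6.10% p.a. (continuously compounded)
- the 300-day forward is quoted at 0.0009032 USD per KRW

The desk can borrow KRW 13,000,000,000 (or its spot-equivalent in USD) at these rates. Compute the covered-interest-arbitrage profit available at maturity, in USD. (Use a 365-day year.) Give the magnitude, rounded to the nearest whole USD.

USD 216,980

T = 300/365 years.
Invest the KRW and cover forward: 13,000,000,000 × 1.0115733078 × 0.0009032 = USD 11,877,489.15.
Convert at spot and invest in USD: 13,000,000,000 × 0.0008531 × 1.051415116 = USD 11,660,509.06.
The quoted forward overvalues KRW, so borrow USD, buy KRW at spot, deposit the KRW at 1.40%, and sell the proceeds forward at 0.0009032.
The gap between the two covered legs is USD 216,980.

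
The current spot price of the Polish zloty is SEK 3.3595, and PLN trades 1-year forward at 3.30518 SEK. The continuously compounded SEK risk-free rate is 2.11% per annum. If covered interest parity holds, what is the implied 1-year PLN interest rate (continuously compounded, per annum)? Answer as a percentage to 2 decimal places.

T = 1 year.
F/S = 3.30518/3.3595 = 0.9838309 = (growth of SEK) / (growth of PLN).
The SEK side grows by e^(0.0211×1) = 1.0213242.
That pins the PLN growth at 1.0381095.
r = ln(1.0381095)/1 = 0.037401 → 3.74%.

3.74%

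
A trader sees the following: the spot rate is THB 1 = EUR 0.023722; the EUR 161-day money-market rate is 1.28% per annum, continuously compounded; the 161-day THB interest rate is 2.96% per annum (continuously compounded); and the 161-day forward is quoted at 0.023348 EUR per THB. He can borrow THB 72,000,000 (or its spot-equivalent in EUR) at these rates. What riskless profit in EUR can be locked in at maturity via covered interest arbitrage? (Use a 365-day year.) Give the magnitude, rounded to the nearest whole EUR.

T = 161/365 years.
Keep in THB, deliver into the forward: 72,000,000·1.013142046·0.023348 = EUR 1,703,148.52.
Swap to EUR now, deposit: 72,000,000·0.023722·1.005661996 = EUR 1,717,654.60.
The quoted forward undervalues THB, so borrow THB, convert to EUR at spot, deposit the EUR at 1.28%, and buy THB forward at 0.023348 to cover the loan.
The gap between the two covered legs is EUR 14,506.

EUR 14,506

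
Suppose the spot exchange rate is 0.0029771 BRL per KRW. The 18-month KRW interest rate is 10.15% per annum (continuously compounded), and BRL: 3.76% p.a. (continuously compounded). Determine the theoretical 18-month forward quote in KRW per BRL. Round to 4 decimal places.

369.6866

T = 18/12 years.
BRL growth factor: e^(0.0376×18/12) = 1.058020807.
Growth of 1 KRW over T: e^(0.1015×18/12) = 1.164451313.
So F = 0.0029771 × 1.058020807 / 1.164451313 = 0.00270499394 (BRL/KRW).
Quoted the other way: 1/0.00270499394 = 369.6866 KRW per BRL.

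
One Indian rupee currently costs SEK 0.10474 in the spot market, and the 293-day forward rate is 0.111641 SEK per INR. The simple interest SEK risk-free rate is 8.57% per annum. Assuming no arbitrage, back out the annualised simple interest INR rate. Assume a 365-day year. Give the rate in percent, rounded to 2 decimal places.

0.34%

T = 293/365 years.
By CIP, F/S equals the SEK-to-INR growth ratio: 0.111641/0.10474 = 1.0658870.
The SEK side grows by 1 + 0.0857×293/365 = 1.0687948.
So the INR growth factor = 1.0027281.
r = (1.0027281 − 1)/(293/365) = 0.003398 → 0.34%.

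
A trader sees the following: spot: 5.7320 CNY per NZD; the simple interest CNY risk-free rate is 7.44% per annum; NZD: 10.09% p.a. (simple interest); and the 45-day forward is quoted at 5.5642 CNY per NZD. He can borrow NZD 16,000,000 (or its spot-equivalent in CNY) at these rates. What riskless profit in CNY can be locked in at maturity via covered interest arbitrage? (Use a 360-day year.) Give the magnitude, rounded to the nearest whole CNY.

CNY 2,414,866

T = 45/360 years.
Route A — deposit NZD, sell forward: 16,000,000 × 1.0126125 × 5.5642 = CNY 90,150,055.56.
Route B — convert at spot, deposit CNY: 16,000,000 × 5.7320 × 1.009300 = CNY 92,564,921.60.
The quoted forward undervalues NZD, so borrow NZD, convert to CNY at spot, deposit the CNY at 7.44%, and buy NZD forward at 5.5642 to cover the loan.
Profit = 92,564,921.60 − 90,150,055.56 = CNY 2,414,866.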